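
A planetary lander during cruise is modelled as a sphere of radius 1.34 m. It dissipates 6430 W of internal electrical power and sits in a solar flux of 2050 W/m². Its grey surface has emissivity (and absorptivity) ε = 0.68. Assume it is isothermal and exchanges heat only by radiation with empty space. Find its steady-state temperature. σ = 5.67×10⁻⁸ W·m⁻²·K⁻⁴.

At steady state, absorbed solar power + internal power = radiated power.
Absorbed: α·S·A_cross = 0.68·2050·5.641 = 7864 W (cross-section πr²).
Total input = 7864 + 6430 = 14290 W.
Radiated: εσ·A_surf·T⁴ with A_surf = 4πr² = 22.56 m².
T⁴ = 14290/(0.68·5.67×10⁻⁸·22.56) = 1.643×10¹⁰ K⁴.

T ≈ 358 K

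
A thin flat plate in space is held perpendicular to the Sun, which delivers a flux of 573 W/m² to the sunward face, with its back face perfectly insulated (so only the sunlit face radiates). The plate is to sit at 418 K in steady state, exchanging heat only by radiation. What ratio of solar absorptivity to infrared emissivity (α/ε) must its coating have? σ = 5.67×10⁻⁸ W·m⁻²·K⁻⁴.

α/ε ≈ 3.02

Balance: αS·A = εσ·1A·T⁴ ⇒ α/ε = σT⁴/S.
α/ε = 5.67×10⁻⁸·(418)⁴/573 = 5.67×10⁻⁸·3.053×10¹⁰/573.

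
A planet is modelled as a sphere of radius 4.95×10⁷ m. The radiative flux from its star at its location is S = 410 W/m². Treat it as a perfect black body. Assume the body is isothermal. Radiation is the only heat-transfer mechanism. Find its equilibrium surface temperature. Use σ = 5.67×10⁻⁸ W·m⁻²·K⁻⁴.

At equilibrium, absorbed power = emitted power.
Absorbing cross-section = πr² = 7.698×10¹⁵ m²; emitting surface = 4πr² = 3.079×10¹⁶ m² (ratio 4).
S·A_cross = εσ·A_surf·T⁴  ⇒  T⁴ = S/(4σ).
T⁴ = 1.00·410/(4·5.67×10⁻⁸) = 1.808×10⁹ K⁴.
T = (1.808×10⁹)^(1/4).

T ≈ 206 K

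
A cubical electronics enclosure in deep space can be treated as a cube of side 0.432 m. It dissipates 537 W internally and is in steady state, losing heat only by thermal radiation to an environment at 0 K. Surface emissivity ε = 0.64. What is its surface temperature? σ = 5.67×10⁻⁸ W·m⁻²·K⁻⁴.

Steady state: internal power = radiated power, P = εσA T⁴.
Radiating area A = 6L² = 1.120 m².
T⁴ = P/(εσA) = 537/(0.64·5.67×10⁻⁸·1.120) = 1.322×10¹⁰ K⁴.
T = (1.322×10¹⁰)^(1/4).

T ≈ 339 K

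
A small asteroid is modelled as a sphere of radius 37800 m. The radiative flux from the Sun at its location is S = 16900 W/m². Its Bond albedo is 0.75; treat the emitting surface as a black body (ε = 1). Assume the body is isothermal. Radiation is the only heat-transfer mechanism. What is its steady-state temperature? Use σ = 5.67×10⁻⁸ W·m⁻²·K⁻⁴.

T ≈ 369 K

At equilibrium, absorbed power = emitted power.
Absorbing cross-section = πr² = 4.489×10⁹ m²; emitting surface = 4πr² = 1.796×10¹⁰ m² (ratio 4).
(1−a)S·A_cross = εσ·A_surf·T⁴  ⇒  T⁴ = (1−a)S/(4σ).
T⁴ = 0.250·16900/(4·5.67×10⁻⁸) = 1.863×10¹⁰ K⁴.
T = (1.863×10¹⁰)^(1/4).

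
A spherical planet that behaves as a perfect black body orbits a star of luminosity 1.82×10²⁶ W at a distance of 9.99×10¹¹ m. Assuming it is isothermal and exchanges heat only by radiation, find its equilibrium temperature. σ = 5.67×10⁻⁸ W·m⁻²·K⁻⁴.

First find the stellar flux at distance d: S = L/(4πd²) = 1.82×10²⁶/(4π·(9.99×10¹¹)²) = 14.51 W/m².
For an isothermal sphere, absorbed (1−a)S·πr² = emitted σ·4πr²·T⁴, so T⁴ = (1−a)S/(4σ).
T⁴ = 1.00·14.51/(4·5.67×10⁻⁸) = 6.399×10⁷ K⁴.

T ≈ 89.4 K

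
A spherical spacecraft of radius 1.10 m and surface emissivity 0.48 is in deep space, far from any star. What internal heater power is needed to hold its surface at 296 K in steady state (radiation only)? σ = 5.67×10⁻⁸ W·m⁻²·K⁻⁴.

P ≈ 3180 W

P = εσ·4πr²·T⁴.
4πr² = 15.21 m²; T⁴ = 7.677×10⁹ K⁴.
P = 0.48·5.67×10⁻⁸·15.21·7.677×10⁹.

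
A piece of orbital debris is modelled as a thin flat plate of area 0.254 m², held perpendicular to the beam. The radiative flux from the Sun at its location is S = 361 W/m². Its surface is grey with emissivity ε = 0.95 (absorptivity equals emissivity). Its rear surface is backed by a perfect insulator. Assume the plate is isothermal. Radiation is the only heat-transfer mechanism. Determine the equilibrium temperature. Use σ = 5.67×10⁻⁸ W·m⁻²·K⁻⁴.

At equilibrium, absorbed power = emitted power.
Absorbing cross-section = A = 0.2540 m²; emitting surface = A = 0.2540 m² (ratio 1).
εS·A_cross = εσ·A_surf·T⁴  ⇒  T⁴ = S/(1σ)   (ε cancels).
T⁴ = 361/(1·5.67×10⁻⁸) = 6.367×10⁹ K⁴.
T = (6.367×10⁹)^(1/4).

T ≈ 282 K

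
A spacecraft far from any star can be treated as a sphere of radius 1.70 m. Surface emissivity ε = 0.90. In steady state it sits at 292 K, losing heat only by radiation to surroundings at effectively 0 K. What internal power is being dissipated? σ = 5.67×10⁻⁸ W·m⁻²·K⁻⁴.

Steady state: P = εσA T⁴.
A = 4πr² = 36.32 m²; T⁴ = (292)⁴ = 7.270×10⁹ K⁴.
P = 0.90 × 5.67×10⁻⁸ × 36.32 × 7.270×10⁹.

P ≈ 13500 W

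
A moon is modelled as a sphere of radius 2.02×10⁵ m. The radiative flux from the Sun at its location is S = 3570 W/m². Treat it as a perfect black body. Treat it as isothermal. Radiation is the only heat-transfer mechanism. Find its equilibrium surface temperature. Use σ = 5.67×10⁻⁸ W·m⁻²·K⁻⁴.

At equilibrium, absorbed power = emitted power.
Absorbing cross-section = πr² = 1.282×10¹¹ m²; emitting surface = 4πr² = 5.128×10¹¹ m² (ratio 4).
S·A_cross = εσ·A_surf·T⁴  ⇒  T⁴ = S/(4σ).
T⁴ = 1.00·3570/(4·5.67×10⁻⁸) = 1.574×10¹⁰ K⁴.
T = (1.574×10¹⁰)^(1/4).

T ≈ 354 K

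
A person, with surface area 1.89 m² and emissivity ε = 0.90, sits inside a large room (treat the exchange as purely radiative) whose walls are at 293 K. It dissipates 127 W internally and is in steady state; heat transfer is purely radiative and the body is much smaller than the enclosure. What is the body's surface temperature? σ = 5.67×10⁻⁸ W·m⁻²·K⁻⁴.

T ≈ 305 K

For a small grey body in a large enclosure, net radiated power = εσA(T⁴ − T_w⁴).
Steady state: P = εσA(T⁴ − T_w⁴) with A = 1.89 m².
T⁴ = P/(εσA) + T_w⁴ = 127/(0.90·5.67×10⁻⁸·1.890) + (293)⁴
    = 1.317×10⁹ + 7.370×10⁹ = 8.687×10⁹ K⁴.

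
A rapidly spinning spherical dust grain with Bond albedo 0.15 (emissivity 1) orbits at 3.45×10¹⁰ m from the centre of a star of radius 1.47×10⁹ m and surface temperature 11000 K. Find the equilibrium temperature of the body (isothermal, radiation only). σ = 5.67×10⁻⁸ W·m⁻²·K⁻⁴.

The star's surface emits σT_*⁴; at distance d the flux is S = σT_*⁴(R_*/d)².
S = 5.67×10⁻⁸·(11000)⁴·(1.47×10⁹/3.45×10¹⁰)² = 1.507×10⁶ W/m².
For an isothermal sphere T⁴ = (1−a)S/(4σ) = 5.648×10¹² K⁴.

T ≈ 1540 K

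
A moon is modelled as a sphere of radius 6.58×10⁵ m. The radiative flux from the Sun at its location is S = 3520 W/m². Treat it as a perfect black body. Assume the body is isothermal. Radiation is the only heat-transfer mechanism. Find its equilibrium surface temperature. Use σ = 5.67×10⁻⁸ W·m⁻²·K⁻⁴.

T ≈ 353 K

At equilibrium, absorbed power = emitted power.
Absorbing cross-section = πr² = 1.360×10¹² m²; emitting surface = 4πr² = 5.441×10¹² m² (ratio 4).
S·A_cross = εσ·A_surf·T⁴  ⇒  T⁴ = S/(4σ).
T⁴ = 1.00·3520/(4·5.67×10⁻⁸) = 1.552×10¹⁰ K⁴.
T = (1.552×10¹⁰)^(1/4).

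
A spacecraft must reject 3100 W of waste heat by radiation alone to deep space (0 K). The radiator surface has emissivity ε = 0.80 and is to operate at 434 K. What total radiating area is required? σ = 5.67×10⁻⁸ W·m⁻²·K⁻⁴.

P = εσA T⁴ ⇒ A = P/(εσT⁴).
T⁴ = 3.548×10¹⁰ K⁴.
A = 3100/(0.80 × 5.67×10⁻⁸ × 3.548×10¹⁰).

A ≈ 1.93 m²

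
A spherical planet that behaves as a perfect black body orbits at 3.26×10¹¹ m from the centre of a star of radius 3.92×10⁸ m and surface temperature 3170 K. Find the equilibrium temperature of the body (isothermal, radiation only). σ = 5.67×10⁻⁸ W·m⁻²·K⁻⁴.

The star's surface emits σT_*⁴; at distance d the flux is S = σT_*⁴(R_*/d)².
S = 5.67×10⁻⁸·(3170)⁴·(3.92×10⁸/3.26×10¹¹)² = 8.279 W/m².
For an isothermal sphere T⁴ = (1−a)S/(4σ) = 3.650×10⁷ K⁴.

T ≈ 77.7 K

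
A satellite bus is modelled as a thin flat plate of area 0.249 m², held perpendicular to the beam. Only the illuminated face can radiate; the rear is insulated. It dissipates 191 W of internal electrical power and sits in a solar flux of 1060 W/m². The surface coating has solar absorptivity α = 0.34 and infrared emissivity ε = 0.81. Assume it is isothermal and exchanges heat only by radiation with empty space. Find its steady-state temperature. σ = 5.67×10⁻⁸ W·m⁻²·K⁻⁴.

At steady state, absorbed solar power + internal power = radiated power.
Absorbed: α·S·A_cross = 0.34·1060·0.2490 = 89.74 W (cross-section A).
Total input = 89.74 + 191 = 280.7 W.
Radiated: εσ·A_surf·T⁴ with A_surf = A = 0.2490 m².
T⁴ = 280.7/(0.81·5.67×10⁻⁸·0.2490) = 2.455×10¹⁰ K⁴.

T ≈ 396 K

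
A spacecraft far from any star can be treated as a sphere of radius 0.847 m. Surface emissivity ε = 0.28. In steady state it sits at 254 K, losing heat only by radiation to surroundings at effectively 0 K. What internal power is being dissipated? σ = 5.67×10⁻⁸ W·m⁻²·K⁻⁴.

P ≈ 596 W

Steady state: P = εσA T⁴.
A = 4πr² = 9.015 m²; T⁴ = (254)⁴ = 4.162×10⁹ K⁴.
P = 0.28 × 5.67×10⁻⁸ × 9.015 × 4.162×10⁹.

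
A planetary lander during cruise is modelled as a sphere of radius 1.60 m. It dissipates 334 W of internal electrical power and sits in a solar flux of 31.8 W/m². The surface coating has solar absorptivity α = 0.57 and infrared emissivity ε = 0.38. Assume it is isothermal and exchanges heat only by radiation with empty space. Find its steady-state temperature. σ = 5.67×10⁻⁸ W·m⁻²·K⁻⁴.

T ≈ 162 K

At steady state, absorbed solar power + internal power = radiated power.
Absorbed: α·S·A_cross = 0.57·31.8·8.042 = 145.8 W (cross-section πr²).
Total input = 145.8 + 334 = 479.8 W.
Radiated: εσ·A_surf·T⁴ with A_surf = 4πr² = 32.17 m².
T⁴ = 479.8/(0.38·5.67×10⁻⁸·32.17) = 6.922×10⁸ K⁴.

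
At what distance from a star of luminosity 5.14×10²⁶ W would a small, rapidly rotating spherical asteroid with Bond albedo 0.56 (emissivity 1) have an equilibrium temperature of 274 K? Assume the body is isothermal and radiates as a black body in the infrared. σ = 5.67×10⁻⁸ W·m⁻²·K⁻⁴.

For an isothermal black-emitting sphere, (1−a)S·πr² = σ·4πr²·T⁴ ⇒ S = 4σT⁴/(1−a).
S = 4·5.67×10⁻⁸·(274)⁴/0.440 = 2905 W/m².
Flux falls as S = L/(4πd²), so d = √(L/(4πS)) = √(5.14×10²⁶/(4π·2905)).

d ≈ 1.19×10¹¹ m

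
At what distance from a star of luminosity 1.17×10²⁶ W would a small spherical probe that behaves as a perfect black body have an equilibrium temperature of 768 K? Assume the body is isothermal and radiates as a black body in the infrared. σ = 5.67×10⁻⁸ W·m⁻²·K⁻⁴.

For an isothermal black-emitting sphere, (1−a)S·πr² = σ·4πr²·T⁴ ⇒ S = 4σT⁴/(1−a).
S = 4·5.67×10⁻⁸·(768)⁴/1.00 = 78900 W/m².
Flux falls as S = L/(4πd²), so d = √(L/(4πS)) = √(1.17×10²⁶/(4π·78900)).

d ≈ 1.09×10¹⁰ m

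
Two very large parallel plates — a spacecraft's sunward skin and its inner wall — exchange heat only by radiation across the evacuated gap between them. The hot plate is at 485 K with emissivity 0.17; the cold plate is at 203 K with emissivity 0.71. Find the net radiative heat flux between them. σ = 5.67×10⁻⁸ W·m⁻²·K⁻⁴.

q ≈ 483 W/m²

For two infinite grey parallel plates, q = σ(T₁⁴ − T₂⁴)/(1/ε₁ + 1/ε₂ − 1).
T₁⁴ − T₂⁴ = 5.533×10¹⁰ − 1.698×10⁹ = 5.363×10¹⁰ K⁴.
1/ε₁ + 1/ε₂ − 1 = 5.882 + 1.408 − 1 = 6.291.
q = 5.67×10⁻⁸ × 5.363×10¹⁰ / 6.291.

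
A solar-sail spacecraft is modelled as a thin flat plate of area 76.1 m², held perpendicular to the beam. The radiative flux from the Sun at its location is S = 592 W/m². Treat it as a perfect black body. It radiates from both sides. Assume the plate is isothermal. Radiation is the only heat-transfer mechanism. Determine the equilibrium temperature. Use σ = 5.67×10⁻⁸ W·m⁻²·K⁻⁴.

At equilibrium, absorbed power = emitted power.
Absorbing cross-section = A = 76.10 m²; emitting surface = 2A = 152.2 m² (ratio 2).
S·A_cross = εσ·A_surf·T⁴  ⇒  T⁴ = S/(2σ).
T⁴ = 1.00·592/(2·5.67×10⁻⁸) = 5.220×10⁹ K⁴.
T = (5.220×10⁹)^(1/4).

T ≈ 269 K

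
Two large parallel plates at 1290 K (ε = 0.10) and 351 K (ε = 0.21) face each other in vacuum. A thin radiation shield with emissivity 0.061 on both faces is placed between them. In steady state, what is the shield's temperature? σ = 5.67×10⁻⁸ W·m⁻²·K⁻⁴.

In steady state the net flux on the hot side equals that on the cold side.
σ(T₁⁴−T_s⁴)/D₁ = σ(T_s⁴−T₂⁴)/D₂, with D₁ = 1/ε₁+1/ε_s−1 = 25.39, D₂ = 1/ε_s+1/ε₂−1 = 20.16.
Solve for T_s⁴: T_s⁴ = (D₂·T₁⁴ + D₁·T₂⁴)/(D₁+D₂) = 1.234×10¹² K⁴.

T_s ≈ 1050 K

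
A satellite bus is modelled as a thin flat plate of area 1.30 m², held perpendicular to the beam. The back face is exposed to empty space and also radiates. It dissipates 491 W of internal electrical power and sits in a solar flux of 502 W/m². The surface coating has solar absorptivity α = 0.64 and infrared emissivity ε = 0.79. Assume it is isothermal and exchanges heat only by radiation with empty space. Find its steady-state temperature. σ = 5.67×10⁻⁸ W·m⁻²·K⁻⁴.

At steady state, absorbed solar power + internal power = radiated power.
Absorbed: α·S·A_cross = 0.64·502·1.300 = 417.7 W (cross-section A).
Total input = 417.7 + 491 = 908.7 W.
Radiated: εσ·A_surf·T⁴ with A_surf = 2A = 2.600 m².
T⁴ = 908.7/(0.79·5.67×10⁻⁸·2.600) = 7.802×10⁹ K⁴.

T ≈ 297 K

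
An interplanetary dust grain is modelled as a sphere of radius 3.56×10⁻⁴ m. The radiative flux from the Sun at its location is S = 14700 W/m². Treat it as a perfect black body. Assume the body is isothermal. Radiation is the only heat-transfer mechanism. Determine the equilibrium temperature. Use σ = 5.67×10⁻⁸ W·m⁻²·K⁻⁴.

At equilibrium, absorbed power = emitted power.
Absorbing cross-section = πr² = 3.982×10⁻⁷ m²; emitting surface = 4πr² = 1.593×10⁻⁶ m² (ratio 4).
S·A_cross = εσ·A_surf·T⁴  ⇒  T⁴ = S/(4σ).
T⁴ = 1.00·14700/(4·5.67×10⁻⁸) = 6.481×10¹⁰ K⁴.
T = (6.481×10¹⁰)^(1/4).

T ≈ 505 K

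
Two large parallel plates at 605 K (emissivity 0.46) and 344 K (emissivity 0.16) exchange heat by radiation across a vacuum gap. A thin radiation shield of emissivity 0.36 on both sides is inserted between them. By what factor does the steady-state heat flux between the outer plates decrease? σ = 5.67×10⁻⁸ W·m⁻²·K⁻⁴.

factor ≈ 1.61

Without shield: q₀ = σΔ(T⁴)/(1/ε₁+1/ε₂−1) with denominator 7.424.
With shield the two gaps are in series; the resistances add: (1/ε₁+1/ε_s−1)+(1/ε_s+1/ε₂−1) = 3.952+8.028 = 11.98.
Heat-flux ratio q₀/q = 11.98/7.424.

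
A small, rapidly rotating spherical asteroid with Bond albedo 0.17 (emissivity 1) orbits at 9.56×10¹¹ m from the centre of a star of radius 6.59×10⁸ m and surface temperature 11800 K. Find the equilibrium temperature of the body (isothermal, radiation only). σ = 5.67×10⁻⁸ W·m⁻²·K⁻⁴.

The star's surface emits σT_*⁴; at distance d the flux is S = σT_*⁴(R_*/d)².
S = 5.67×10⁻⁸·(11800)⁴·(6.59×10⁸/9.56×10¹¹)² = 522.4 W/m².
For an isothermal sphere T⁴ = (1−a)S/(4σ) = 1.912×10⁹ K⁴.

T ≈ 209 K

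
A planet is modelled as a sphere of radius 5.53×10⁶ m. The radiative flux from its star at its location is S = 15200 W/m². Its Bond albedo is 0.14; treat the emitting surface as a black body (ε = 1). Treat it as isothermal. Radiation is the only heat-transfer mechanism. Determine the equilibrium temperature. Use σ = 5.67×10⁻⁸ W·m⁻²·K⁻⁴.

At equilibrium, absorbed power = emitted power.
Absorbing cross-section = πr² = 9.607×10¹³ m²; emitting surface = 4πr² = 3.843×10¹⁴ m² (ratio 4).
(1−a)S·A_cross = εσ·A_surf·T⁴  ⇒  T⁴ = (1−a)S/(4σ).
T⁴ = 0.860·15200/(4·5.67×10⁻⁸) = 5.764×10¹⁰ K⁴.
T = (5.764×10¹⁰)^(1/4).

T ≈ 490 K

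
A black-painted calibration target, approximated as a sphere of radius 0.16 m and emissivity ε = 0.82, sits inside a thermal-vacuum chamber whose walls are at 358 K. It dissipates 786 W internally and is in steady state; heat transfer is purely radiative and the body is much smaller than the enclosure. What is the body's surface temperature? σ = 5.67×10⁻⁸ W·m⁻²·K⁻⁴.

T ≈ 512 K

For a small grey body in a large enclosure, net radiated power = εσA(T⁴ − T_w⁴).
Steady state: P = εσA(T⁴ − T_w⁴) with A = 4πr² = 0.3217 m².
T⁴ = P/(εσA) + T_w⁴ = 786/(0.82·5.67×10⁻⁸·0.3217) + (358)⁴
    = 5.255×10¹⁰ + 1.643×10¹⁰ = 6.898×10¹⁰ K⁴.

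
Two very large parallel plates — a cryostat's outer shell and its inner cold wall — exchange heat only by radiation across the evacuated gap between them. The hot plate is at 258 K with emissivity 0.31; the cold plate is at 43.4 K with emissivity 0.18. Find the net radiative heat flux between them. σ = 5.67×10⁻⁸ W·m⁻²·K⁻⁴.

q ≈ 32.3 W/m²

For two infinite grey parallel plates, q = σ(T₁⁴ − T₂⁴)/(1/ε₁ + 1/ε₂ − 1).
T₁⁴ − T₂⁴ = 4.431×10⁹ − 3.548×10⁶ = 4.427×10⁹ K⁴.
1/ε₁ + 1/ε₂ − 1 = 3.226 + 5.556 − 1 = 7.781.
q = 5.67×10⁻⁸ × 4.427×10⁹ / 7.781.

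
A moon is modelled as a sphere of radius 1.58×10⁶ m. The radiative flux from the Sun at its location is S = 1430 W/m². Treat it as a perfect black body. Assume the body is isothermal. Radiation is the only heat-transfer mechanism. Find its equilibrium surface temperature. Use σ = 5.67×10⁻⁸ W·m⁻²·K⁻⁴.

T ≈ 282 K

At equilibrium, absorbed power = emitted power.
Absorbing cross-section = πr² = 7.843×10¹² m²; emitting surface = 4πr² = 3.137×10¹³ m² (ratio 4).
S·A_cross = εσ·A_surf·T⁴  ⇒  T⁴ = S/(4σ).
T⁴ = 1.00·1430/(4·5.67×10⁻⁸) = 6.305×10⁹ K⁴.
T = (6.305×10⁹)^(1/4).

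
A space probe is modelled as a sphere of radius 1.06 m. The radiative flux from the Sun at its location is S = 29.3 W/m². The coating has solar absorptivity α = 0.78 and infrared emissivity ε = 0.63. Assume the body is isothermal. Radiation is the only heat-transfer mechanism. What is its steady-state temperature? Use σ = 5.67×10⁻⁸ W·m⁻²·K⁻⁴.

T ≈ 112 K

At equilibrium, absorbed power = emitted power.
Absorbing cross-section = πr² = 3.530 m²; emitting surface = 4πr² = 14.12 m² (ratio 4).
αS·A_cross = εσ·A_surf·T⁴  ⇒  T⁴ = αS/(ε·4σ).
T⁴ = 0.780·29.3/(0.63·4·5.67×10⁻⁸) = 1.599×10⁸ K⁴.
T = (1.599×10⁸)^(1/4).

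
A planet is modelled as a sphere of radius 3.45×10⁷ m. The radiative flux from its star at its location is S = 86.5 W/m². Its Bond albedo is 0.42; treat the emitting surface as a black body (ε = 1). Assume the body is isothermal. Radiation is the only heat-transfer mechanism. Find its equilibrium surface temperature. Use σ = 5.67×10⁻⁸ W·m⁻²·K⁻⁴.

At equilibrium, absorbed power = emitted power.
Absorbing cross-section = πr² = 3.739×10¹⁵ m²; emitting surface = 4πr² = 1.496×10¹⁶ m² (ratio 4).
(1−a)S·A_cross = εσ·A_surf·T⁴  ⇒  T⁴ = (1−a)S/(4σ).
T⁴ = 0.580·86.5/(4·5.67×10⁻⁸) = 2.212×10⁸ K⁴.
T = (2.212×10⁸)^(1/4).

T ≈ 122 K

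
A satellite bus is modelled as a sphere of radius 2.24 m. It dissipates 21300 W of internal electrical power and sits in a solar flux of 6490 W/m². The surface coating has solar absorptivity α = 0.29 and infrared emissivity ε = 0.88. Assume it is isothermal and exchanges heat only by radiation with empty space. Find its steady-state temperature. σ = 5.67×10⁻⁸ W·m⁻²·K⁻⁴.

T ≈ 357 K

At steady state, absorbed solar power + internal power = radiated power.
Absorbed: α·S·A_cross = 0.29·6490·15.76 = 29670 W (cross-section πr²).
Total input = 29670 + 21300 = 50970 W.
Radiated: εσ·A_surf·T⁴ with A_surf = 4πr² = 63.05 m².
T⁴ = 50970/(0.88·5.67×10⁻⁸·63.05) = 1.620×10¹⁰ K⁴.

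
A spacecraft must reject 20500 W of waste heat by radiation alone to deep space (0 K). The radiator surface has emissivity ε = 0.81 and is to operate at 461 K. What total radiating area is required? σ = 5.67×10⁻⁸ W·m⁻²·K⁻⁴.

P = εσA T⁴ ⇒ A = P/(εσT⁴).
T⁴ = 4.517×10¹⁰ K⁴.
A = 20500/(0.81 × 5.67×10⁻⁸ × 4.517×10¹⁰).

A ≈ 9.88 m²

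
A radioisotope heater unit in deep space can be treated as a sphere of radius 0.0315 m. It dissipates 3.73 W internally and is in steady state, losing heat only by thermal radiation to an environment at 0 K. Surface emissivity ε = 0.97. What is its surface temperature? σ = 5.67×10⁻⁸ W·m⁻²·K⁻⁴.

Steady state: internal power = radiated power, P = εσA T⁴.
Radiating area A = 4πr² = 0.01247 m².
T⁴ = P/(εσA) = 3.73/(0.97·5.67×10⁻⁸·0.01247) = 5.439×10⁹ K⁴.
T = (5.439×10⁹)^(1/4).

T ≈ 272 K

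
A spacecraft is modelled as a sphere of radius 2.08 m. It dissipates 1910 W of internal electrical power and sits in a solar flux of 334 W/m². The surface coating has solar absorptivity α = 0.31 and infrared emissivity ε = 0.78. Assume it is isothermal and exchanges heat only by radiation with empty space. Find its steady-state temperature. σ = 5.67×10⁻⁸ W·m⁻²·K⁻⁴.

T ≈ 193 K

At steady state, absorbed solar power + internal power = radiated power.
Absorbed: α·S·A_cross = 0.31·334·13.59 = 1407 W (cross-section πr²).
Total input = 1407 + 1910 = 3317 W.
Radiated: εσ·A_surf·T⁴ with A_surf = 4πr² = 54.37 m².
T⁴ = 3317/(0.78·5.67×10⁻⁸·54.37) = 1.380×10⁹ K⁴.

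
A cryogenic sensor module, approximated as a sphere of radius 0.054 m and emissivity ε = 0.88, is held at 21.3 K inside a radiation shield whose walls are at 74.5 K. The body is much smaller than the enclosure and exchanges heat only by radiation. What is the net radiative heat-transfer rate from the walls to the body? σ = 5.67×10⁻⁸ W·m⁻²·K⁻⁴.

For a small grey body in a large enclosure: P_net = εσA(T_body⁴ − T_wall⁴).
A = 4πr² = 0.03664 m²; T_body⁴ − T_wall⁴ = 2.058×10⁵ − 3.081×10⁷ = -3.060×10⁷ K⁴.
|P_net| = 0.88·5.67×10⁻⁸·0.03664·3.060×10⁷.

P_net ≈ 0.0559 W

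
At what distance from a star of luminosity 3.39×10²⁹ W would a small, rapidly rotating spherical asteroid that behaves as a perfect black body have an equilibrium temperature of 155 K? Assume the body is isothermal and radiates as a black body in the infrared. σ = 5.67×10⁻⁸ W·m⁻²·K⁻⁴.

d ≈ 1.44×10¹³ m

For an isothermal black-emitting sphere, (1−a)S·πr² = σ·4πr²·T⁴ ⇒ S = 4σT⁴/(1−a).
S = 4·5.67×10⁻⁸·(155)⁴/1.00 = 130.9 W/m².
Flux falls as S = L/(4πd²), so d = √(L/(4πS)) = √(3.39×10²⁹/(4π·130.9)).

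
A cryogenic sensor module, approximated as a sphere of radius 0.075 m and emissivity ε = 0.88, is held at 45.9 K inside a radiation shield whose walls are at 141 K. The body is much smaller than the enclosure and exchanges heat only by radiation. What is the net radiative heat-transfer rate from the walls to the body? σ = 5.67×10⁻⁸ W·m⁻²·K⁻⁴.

For a small grey body in a large enclosure: P_net = εσA(T_body⁴ − T_wall⁴).
A = 4πr² = 0.07069 m²; T_body⁴ − T_wall⁴ = 4.439×10⁶ − 3.953×10⁸ = -3.908×10⁸ K⁴.
|P_net| = 0.88·5.67×10⁻⁸·0.07069·3.908×10⁸.

P_net ≈ 1.38 W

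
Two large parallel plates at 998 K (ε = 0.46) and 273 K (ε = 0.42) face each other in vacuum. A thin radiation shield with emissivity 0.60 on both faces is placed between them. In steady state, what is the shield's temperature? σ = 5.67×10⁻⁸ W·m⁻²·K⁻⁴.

T_s ≈ 848 K

In steady state the net flux on the hot side equals that on the cold side.
σ(T₁⁴−T_s⁴)/D₁ = σ(T_s⁴−T₂⁴)/D₂, with D₁ = 1/ε₁+1/ε_s−1 = 2.841, D₂ = 1/ε_s+1/ε₂−1 = 3.048.
Solve for T_s⁴: T_s⁴ = (D₂·T₁⁴ + D₁·T₂⁴)/(D₁+D₂) = 5.161×10¹¹ K⁴.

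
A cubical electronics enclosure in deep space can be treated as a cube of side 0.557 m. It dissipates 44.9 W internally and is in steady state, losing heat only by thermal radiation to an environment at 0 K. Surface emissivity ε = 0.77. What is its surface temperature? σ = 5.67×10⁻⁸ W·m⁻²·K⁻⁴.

Steady state: internal power = radiated power, P = εσA T⁴.
Radiating area A = 6L² = 1.861 m².
T⁴ = P/(εσA) = 44.9/(0.77·5.67×10⁻⁸·1.861) = 5.525×10⁸ K⁴.
T = (5.525×10⁸)^(1/4).

T ≈ 153 K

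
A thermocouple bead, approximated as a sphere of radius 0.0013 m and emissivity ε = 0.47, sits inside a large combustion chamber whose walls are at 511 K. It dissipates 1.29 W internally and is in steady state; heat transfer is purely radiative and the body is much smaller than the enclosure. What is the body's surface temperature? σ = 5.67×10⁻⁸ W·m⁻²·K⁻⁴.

For a small grey body in a large enclosure, net radiated power = εσA(T⁴ − T_w⁴).
Steady state: P = εσA(T⁴ − T_w⁴) with A = 4πr² = 2.124×10⁻⁵ m².
T⁴ = P/(εσA) + T_w⁴ = 1.29/(0.47·5.67×10⁻⁸·2.124×10⁻⁵) + (511)⁴
    = 2.279×10¹² + 6.818×10¹⁰ = 2.348×10¹² K⁴.

T ≈ 1240 K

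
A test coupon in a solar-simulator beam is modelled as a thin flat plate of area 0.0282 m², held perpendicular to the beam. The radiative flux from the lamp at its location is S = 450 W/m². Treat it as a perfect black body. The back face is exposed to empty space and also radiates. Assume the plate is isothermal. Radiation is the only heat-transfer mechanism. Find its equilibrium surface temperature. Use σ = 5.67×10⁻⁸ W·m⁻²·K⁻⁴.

T ≈ 251 K

At equilibrium, absorbed power = emitted power.
Absorbing cross-section = A = 0.02820 m²; emitting surface = 2A = 0.05640 m² (ratio 2).
S·A_cross = εσ·A_surf·T⁴  ⇒  T⁴ = S/(2σ).
T⁴ = 1.00·450/(2·5.67×10⁻⁸) = 3.968×10⁹ K⁴.
T = (3.968×10⁹)^(1/4).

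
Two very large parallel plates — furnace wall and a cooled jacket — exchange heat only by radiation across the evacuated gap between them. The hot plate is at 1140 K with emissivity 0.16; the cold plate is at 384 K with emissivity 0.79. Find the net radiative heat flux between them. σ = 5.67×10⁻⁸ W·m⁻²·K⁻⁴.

q ≈ 14500 W/m²

For two infinite grey parallel plates, q = σ(T₁⁴ − T₂⁴)/(1/ε₁ + 1/ε₂ − 1).
T₁⁴ − T₂⁴ = 1.689×10¹² − 2.174×10¹⁰ = 1.667×10¹² K⁴.
1/ε₁ + 1/ε₂ − 1 = 6.250 + 1.266 − 1 = 6.516.
q = 5.67×10⁻⁸ × 1.667×10¹² / 6.516.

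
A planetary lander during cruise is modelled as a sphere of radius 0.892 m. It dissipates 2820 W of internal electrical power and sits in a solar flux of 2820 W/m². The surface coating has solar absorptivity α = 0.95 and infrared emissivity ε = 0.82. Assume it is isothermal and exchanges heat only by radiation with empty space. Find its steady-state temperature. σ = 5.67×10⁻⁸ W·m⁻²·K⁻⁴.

At steady state, absorbed solar power + internal power = radiated power.
Absorbed: α·S·A_cross = 0.95·2820·2.500 = 6697 W (cross-section πr²).
Total input = 6697 + 2820 = 9517 W.
Radiated: εσ·A_surf·T⁴ with A_surf = 4πr² = 9.999 m².
T⁴ = 9517/(0.82·5.67×10⁻⁸·9.999) = 2.047×10¹⁰ K⁴.

T ≈ 378 K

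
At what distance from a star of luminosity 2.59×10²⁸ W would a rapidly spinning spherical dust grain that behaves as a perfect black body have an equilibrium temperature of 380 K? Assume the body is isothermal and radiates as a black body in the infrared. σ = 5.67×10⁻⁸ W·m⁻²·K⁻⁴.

d ≈ 6.60×10¹¹ m

For an isothermal black-emitting sphere, (1−a)S·πr² = σ·4πr²·T⁴ ⇒ S = 4σT⁴/(1−a).
S = 4·5.67×10⁻⁸·(380)⁴/1.00 = 4729 W/m².
Flux falls as S = L/(4πd²), so d = √(L/(4πS)) = √(2.59×10²⁸/(4π·4729)).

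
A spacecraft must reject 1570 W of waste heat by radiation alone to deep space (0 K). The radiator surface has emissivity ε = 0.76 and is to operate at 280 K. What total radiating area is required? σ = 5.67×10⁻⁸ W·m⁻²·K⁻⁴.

A ≈ 5.93 m²

P = εσA T⁴ ⇒ A = P/(εσT⁴).
T⁴ = 6.147×10⁹ K⁴.
A = 1570/(0.76 × 5.67×10⁻⁸ × 6.147×10⁹).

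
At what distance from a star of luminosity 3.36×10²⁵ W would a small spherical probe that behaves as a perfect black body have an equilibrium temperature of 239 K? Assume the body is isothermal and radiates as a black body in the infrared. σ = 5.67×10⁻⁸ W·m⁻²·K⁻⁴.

For an isothermal black-emitting sphere, (1−a)S·πr² = σ·4πr²·T⁴ ⇒ S = 4σT⁴/(1−a).
S = 4·5.67×10⁻⁸·(239)⁴/1.00 = 740.0 W/m².
Flux falls as S = L/(4πd²), so d = √(L/(4πS)) = √(3.36×10²⁵/(4π·740.0)).

d ≈ 6.01×10¹⁰ m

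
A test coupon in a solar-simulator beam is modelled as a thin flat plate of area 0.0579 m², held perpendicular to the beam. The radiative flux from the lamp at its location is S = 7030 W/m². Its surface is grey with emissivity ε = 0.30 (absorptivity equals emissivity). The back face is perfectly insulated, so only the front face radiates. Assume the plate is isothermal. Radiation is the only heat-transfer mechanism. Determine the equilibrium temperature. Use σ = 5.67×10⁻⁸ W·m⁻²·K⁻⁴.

T ≈ 593 K

At equilibrium, absorbed power = emitted power.
Absorbing cross-section = A = 0.05790 m²; emitting surface = A = 0.05790 m² (ratio 1).
εS·A_cross = εσ·A_surf·T⁴  ⇒  T⁴ = S/(1σ)   (ε cancels).
T⁴ = 7030/(1·5.67×10⁻⁸) = 1.240×10¹¹ K⁴.
T = (1.240×10¹¹)^(1/4).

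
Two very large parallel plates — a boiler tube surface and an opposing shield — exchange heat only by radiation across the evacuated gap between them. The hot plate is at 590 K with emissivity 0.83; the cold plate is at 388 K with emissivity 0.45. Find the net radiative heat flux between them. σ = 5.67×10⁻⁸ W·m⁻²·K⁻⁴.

For two infinite grey parallel plates, q = σ(T₁⁴ − T₂⁴)/(1/ε₁ + 1/ε₂ − 1).
T₁⁴ − T₂⁴ = 1.212×10¹¹ − 2.266×10¹⁰ = 9.851×10¹⁰ K⁴.
1/ε₁ + 1/ε₂ − 1 = 1.205 + 2.222 − 1 = 2.427.
q = 5.67×10⁻⁸ × 9.851×10¹⁰ / 2.427.

q ≈ 2300 W/m²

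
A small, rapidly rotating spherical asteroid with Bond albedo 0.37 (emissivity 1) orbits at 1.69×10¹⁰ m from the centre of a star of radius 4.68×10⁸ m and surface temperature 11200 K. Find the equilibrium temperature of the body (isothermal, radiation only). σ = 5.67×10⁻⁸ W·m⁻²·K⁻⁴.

The star's surface emits σT_*⁴; at distance d the flux is S = σT_*⁴(R_*/d)².
S = 5.67×10⁻⁸·(11200)⁴·(4.68×10⁸/1.69×10¹⁰)² = 6.842×10⁵ W/m².
For an isothermal sphere T⁴ = (1−a)S/(4σ) = 1.901×10¹² K⁴.

T ≈ 1170 K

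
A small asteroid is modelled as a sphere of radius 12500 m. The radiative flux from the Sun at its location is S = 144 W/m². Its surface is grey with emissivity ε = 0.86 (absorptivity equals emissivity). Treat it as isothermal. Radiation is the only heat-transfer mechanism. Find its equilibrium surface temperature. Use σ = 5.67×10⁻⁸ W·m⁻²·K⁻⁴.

T ≈ 159 K

At equilibrium, absorbed power = emitted power.
Absorbing cross-section = πr² = 4.909×10⁸ m²; emitting surface = 4πr² = 1.963×10⁹ m² (ratio 4).
εS·A_cross = εσ·A_surf·T⁴  ⇒  T⁴ = S/(4σ)   (ε cancels).
T⁴ = 144/(4·5.67×10⁻⁸) = 6.349×10⁸ K⁴.
T = (6.349×10⁸)^(1/4).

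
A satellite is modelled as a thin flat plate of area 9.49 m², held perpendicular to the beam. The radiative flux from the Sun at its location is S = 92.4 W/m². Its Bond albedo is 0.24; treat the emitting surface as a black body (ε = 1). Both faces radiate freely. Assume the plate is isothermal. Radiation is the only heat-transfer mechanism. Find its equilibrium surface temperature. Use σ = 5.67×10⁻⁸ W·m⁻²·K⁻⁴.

T ≈ 158 K

At equilibrium, absorbed power = emitted power.
Absorbing cross-section = A = 9.490 m²; emitting surface = 2A = 18.98 m² (ratio 2).
(1−a)S·A_cross = εσ·A_surf·T⁴  ⇒  T⁴ = (1−a)S/(2σ).
T⁴ = 0.760·92.4/(2·5.67×10⁻⁸) = 6.193×10⁸ K⁴.
T = (6.193×10⁸)^(1/4).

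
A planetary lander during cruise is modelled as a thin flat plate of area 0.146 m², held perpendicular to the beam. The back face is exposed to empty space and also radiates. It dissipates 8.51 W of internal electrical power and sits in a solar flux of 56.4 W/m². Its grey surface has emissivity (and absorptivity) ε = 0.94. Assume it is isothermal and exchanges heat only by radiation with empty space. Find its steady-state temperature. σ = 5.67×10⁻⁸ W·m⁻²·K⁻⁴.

T ≈ 180 K

At steady state, absorbed solar power + internal power = radiated power.
Absorbed: α·S·A_cross = 0.94·56.4·0.1460 = 7.740 W (cross-section A).
Total input = 7.740 + 8.51 = 16.25 W.
Radiated: εσ·A_surf·T⁴ with A_surf = 2A = 0.2920 m².
T⁴ = 16.25/(0.94·5.67×10⁻⁸·0.2920) = 1.044×10⁹ K⁴.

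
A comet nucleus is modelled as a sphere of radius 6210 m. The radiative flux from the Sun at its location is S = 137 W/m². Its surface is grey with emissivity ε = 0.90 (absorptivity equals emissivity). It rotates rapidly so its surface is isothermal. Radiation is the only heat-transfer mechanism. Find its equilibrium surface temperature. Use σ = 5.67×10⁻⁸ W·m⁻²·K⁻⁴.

At equilibrium, absorbed power = emitted power.
Absorbing cross-section = πr² = 1.212×10⁸ m²; emitting surface = 4πr² = 4.846×10⁸ m² (ratio 4).
εS·A_cross = εσ·A_surf·T⁴  ⇒  T⁴ = S/(4σ)   (ε cancels).
T⁴ = 137/(4·5.67×10⁻⁸) = 6.041×10⁸ K⁴.
T = (6.041×10⁸)^(1/4).

T ≈ 157 K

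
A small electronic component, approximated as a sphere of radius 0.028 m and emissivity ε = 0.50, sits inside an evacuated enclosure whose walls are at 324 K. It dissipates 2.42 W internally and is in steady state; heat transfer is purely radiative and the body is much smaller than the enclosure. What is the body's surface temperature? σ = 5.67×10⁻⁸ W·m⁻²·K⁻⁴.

For a small grey body in a large enclosure, net radiated power = εσA(T⁴ − T_w⁴).
Steady state: P = εσA(T⁴ − T_w⁴) with A = 4πr² = 0.009852 m².
T⁴ = P/(εσA) + T_w⁴ = 2.42/(0.50·5.67×10⁻⁸·0.009852) + (324)⁴
    = 8.664×10⁹ + 1.102×10¹⁰ = 1.968×10¹⁰ K⁴.

T ≈ 375 K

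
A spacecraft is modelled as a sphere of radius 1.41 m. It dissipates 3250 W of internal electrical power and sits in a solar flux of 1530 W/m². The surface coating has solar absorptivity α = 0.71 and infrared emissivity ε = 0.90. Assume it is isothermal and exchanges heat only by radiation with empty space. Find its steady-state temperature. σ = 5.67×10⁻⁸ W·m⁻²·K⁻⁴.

At steady state, absorbed solar power + internal power = radiated power.
Absorbed: α·S·A_cross = 0.71·1530·6.246 = 6785 W (cross-section πr²).
Total input = 6785 + 3250 = 10030 W.
Radiated: εσ·A_surf·T⁴ with A_surf = 4πr² = 24.98 m².
T⁴ = 10030/(0.90·5.67×10⁻⁸·24.98) = 7.871×10⁹ K⁴.

T ≈ 298 K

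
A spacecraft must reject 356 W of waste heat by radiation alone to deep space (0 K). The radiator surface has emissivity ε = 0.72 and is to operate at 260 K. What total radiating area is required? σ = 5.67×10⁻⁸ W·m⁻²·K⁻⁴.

P = εσA T⁴ ⇒ A = P/(εσT⁴).
T⁴ = 4.570×10⁹ K⁴.
A = 356/(0.72 × 5.67×10⁻⁸ × 4.570×10⁹).

A ≈ 1.91 m²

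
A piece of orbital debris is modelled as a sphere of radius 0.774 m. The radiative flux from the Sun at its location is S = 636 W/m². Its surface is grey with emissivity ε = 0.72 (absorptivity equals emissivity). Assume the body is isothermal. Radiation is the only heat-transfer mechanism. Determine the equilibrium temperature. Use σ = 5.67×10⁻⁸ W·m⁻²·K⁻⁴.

T ≈ 230 K

At equilibrium, absorbed power = emitted power.
Absorbing cross-section = πr² = 1.882 m²; emitting surface = 4πr² = 7.528 m² (ratio 4).
εS·A_cross = εσ·A_surf·T⁴  ⇒  T⁴ = S/(4σ)   (ε cancels).
T⁴ = 636/(4·5.67×10⁻⁸) = 2.804×10⁹ K⁴.
T = (2.804×10⁹)^(1/4).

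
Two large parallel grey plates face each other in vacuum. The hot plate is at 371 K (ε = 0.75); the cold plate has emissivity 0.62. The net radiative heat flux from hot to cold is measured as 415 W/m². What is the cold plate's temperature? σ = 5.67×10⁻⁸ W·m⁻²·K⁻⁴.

q = σ(T₁⁴ − T₂⁴)/(1/ε₁ + 1/ε₂ − 1); denominator = 1.946.
T₂⁴ = T₁⁴ − q·(1/ε₁+1/ε₂−1)/σ = 1.895×10¹⁰ − 415·1.946/5.67×10⁻⁸
    = 4.700×10⁹ K⁴.

T₂ ≈ 262 K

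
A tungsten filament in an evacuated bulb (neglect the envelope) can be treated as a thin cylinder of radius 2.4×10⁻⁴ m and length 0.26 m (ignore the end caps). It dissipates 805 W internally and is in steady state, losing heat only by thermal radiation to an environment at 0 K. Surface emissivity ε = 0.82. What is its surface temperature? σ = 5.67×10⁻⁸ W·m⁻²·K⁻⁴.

T ≈ 2580 K

Steady state: internal power = radiated power, P = εσA T⁴.
Radiating area A = 2πrL = 3.921×10⁻⁴ m².
T⁴ = P/(εσA) = 805/(0.82·5.67×10⁻⁸·3.921×10⁻⁴) = 4.416×10¹³ K⁴.
T = (4.416×10¹³)^(1/4).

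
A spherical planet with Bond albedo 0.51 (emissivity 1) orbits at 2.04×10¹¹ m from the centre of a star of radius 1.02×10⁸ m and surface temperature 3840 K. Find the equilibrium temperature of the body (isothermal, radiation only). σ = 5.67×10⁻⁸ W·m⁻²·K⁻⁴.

The star's surface emits σT_*⁴; at distance d the flux is S = σT_*⁴(R_*/d)².
S = 5.67×10⁻⁸·(3840)⁴·(1.02×10⁸/2.04×10¹¹)² = 3.082 W/m².
For an isothermal sphere T⁴ = (1−a)S/(4σ) = 6.659×10⁶ K⁴.

T ≈ 50.8 K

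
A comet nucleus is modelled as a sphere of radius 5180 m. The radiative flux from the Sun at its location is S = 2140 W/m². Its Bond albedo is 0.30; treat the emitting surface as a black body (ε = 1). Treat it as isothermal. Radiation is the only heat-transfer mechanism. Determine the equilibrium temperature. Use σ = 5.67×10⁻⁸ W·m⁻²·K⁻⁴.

T ≈ 285 K

At equilibrium, absorbed power = emitted power.
Absorbing cross-section = πr² = 8.430×10⁷ m²; emitting surface = 4πr² = 3.372×10⁸ m² (ratio 4).
(1−a)S·A_cross = εσ·A_surf·T⁴  ⇒  T⁴ = (1−a)S/(4σ).
T⁴ = 0.700·2140/(4·5.67×10⁻⁸) = 6.605×10⁹ K⁴.
T = (6.605×10⁹)^(1/4).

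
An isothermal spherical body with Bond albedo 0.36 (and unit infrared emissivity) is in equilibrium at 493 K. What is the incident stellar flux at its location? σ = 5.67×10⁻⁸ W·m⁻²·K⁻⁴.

(1−a)S·πr² = σ·4πr²·T⁴ ⇒ S = 4σT⁴/(1−a).
S = 4·5.67×10⁻⁸·5.907×10¹⁰/0.640.

S ≈ 20900 W/m²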